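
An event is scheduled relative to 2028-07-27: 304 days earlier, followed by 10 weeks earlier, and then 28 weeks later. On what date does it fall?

January 31, 2028

Subtracting 304 days from July 27, 2028:
Going back 27 days from July 27, 2028 reaches the end of the previous month; 304 − 27 = 277 left.
June 2028 has 30 days: 277 − 30 = 247 left.
May 2028 has 31 days: 247 − 31 = 216 left.
April 2028 has 30 days: 216 − 30 = 186 left.
March 2028 has 31 days: 186 − 31 = 155 left.
February 2028 has 29 days (2028 is a leap year): 155 − 29 = 126 left.
January 2028 has 31 days: 126 − 31 = 95 left.
December 2027 has 31 days: 95 − 31 = 64 left.
November 2027 has 30 days: 64 − 30 = 34 left.
October 2027 has 31 days: 34 − 31 = 3 left.
September 2027 has 30 days; 30 − 3 = 27 → September 27, 2027.
Subtracting 10 weeks (= 70 days) from September 27, 2027:
Going back 27 days from September 27, 2027 reaches the end of the previous month; 70 − 27 = 43 left.
August 2027 has 31 days: 43 − 31 = 12 left.
July 2027 has 31 days; 31 − 12 = 19 → July 19, 2027.
Advancing 28 weeks (= 196 days) from July 19, 2027:
July has 31 days, so 31 − 19 = 12 days remain after July 19, 2027; 196 − 12 = 184 left.
August 2027 has 31 days: 184 − 31 = 153 left.
September 2027 has 30 days: 153 − 30 = 123 left.
October 2027 has 31 days: 123 − 31 = 92 left.
November 2027 has 30 days: 92 − 30 = 62 left.
December 2027 has 31 days: 62 − 31 = 31 left.
31 days into January 2028 → January 31, 2028.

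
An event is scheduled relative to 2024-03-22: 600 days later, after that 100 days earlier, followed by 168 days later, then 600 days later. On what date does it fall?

Counting forward 600 days from March 22, 2024:
March has 31 days, so 31 − 22 = 9 days remain after March 22, 2024; 600 − 9 = 591 left.
April 2024 has 30 days: 591 − 30 = 561 left.
May 2024 has 31 days: 561 − 31 = 530 left.
June 2024 has 30 days: 530 − 30 = 500 left.
July 2024 has 31 days: 500 − 31 = 469 left.
August 2024 has 31 days: 469 − 31 = 438 left.
September 2024 has 30 days: 438 − 30 = 408 left.
October 2024 has 31 days: 408 − 31 = 377 left.
November 2024 has 30 days: 377 − 30 = 347 left.
December 2024 has 31 days: 347 − 31 = 316 left.
January 2025 has 31 days: 316 − 31 = 285 left.
February 2025 has 28 days (2025 is not a leap year): 285 − 28 = 257 left.
March 2025 has 31 days: 257 − 31 = 226 left.
April 2025 has 30 days: 226 − 30 = 196 left.
May 2025 has 31 days: 196 − 31 = 165 left.
June 2025 has 30 days: 165 − 30 = 135 left.
July 2025 has 31 days: 135 − 31 = 104 left.
August 2025 has 31 days: 104 − 31 = 73 left.
September 2025 has 30 days: 73 − 30 = 43 left.
October 2025 has 31 days: 43 − 31 = 12 left.
12 days into November 2025 → November 12, 2025.
Subtracting 100 days from November 12, 2025:
Going back 12 days from November 12, 2025 reaches the end of the previous month; 100 − 12 = 88 left.
October 2025 has 31 days: 88 − 31 = 57 left.
September 2025 has 30 days: 57 − 30 = 27 left.
August 2025 has 31 days; 31 − 27 = 4 → August 4, 2025.
Counting forward 168 days from August 4, 2025:
August has 31 days, so 31 − 4 = 27 days remain after August 4, 2025; 168 − 27 = 141 left.
September 2025 has 30 days: 141 − 30 = 111 left.
October 2025 has 31 days: 111 − 31 = 80 left.
November 2025 has 30 days: 80 − 30 = 50 left.
December 2025 has 31 days: 50 − 31 = 19 left.
19 days into January 2026 → January 19, 2026.
Counting forward 600 days from January 19, 2026:
January has 31 days, so 31 − 19 = 12 days remain after January 19, 2026; 600 − 12 = 588 left.
February 2026 has 28 days (2026 is not a leap year): 588 − 28 = 560 left.
March 2026 has 31 days: 560 − 31 = 529 left.
April 2026 has 30 days: 529 − 30 = 499 left.
May 2026 has 31 days: 499 − 31 = 468 left.
June 2026 has 30 days: 468 − 30 = 438 left.
July 2026 has 31 days: 438 − 31 = 407 left.
August 2026 has 31 days: 407 − 31 = 376 left.
September 2026 has 30 days: 376 − 30 = 346 left.
October 2026 has 31 days: 346 − 31 = 315 left.
November 2026 has 30 days: 315 − 30 = 285 left.
December 2026 has 31 days: 285 − 31 = 254 left.
January 2027 has 31 days: 254 − 31 = 223 left.
February 2027 has 28 days (2027 is not a leap year): 223 − 28 = 195 left.
March 2027 has 31 days: 195 − 31 = 164 left.
April 2027 has 30 days: 164 − 30 = 134 left.
May 2027 has 31 days: 134 − 31 = 103 left.
June 2027 has 30 days: 103 − 30 = 73 left.
July 2027 has 31 days: 73 − 31 = 42 left.
August 2027 has 31 days: 42 − 31 = 11 left.
11 days into September 2027 → September 11, 2027.

September 11, 2027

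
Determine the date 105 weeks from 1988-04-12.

Counting forward 105 weeks = 735 days from April 12, 1988.
April has 30 days, so 30 − 12 = 18 days remain after April 12, 1988; 735 − 18 = 717 left.
May 1988 has 31 days: 717 − 31 = 686 left.
June 1988 has 30 days: 686 − 30 = 656 left.
July 1988 has 31 days: 656 − 31 = 625 left.
August 1988 has 31 days: 625 − 31 = 594 left.
September 1988 has 30 days: 594 − 30 = 564 left.
October 1988 has 31 days: 564 − 31 = 533 left.
November 1988 has 30 days: 533 − 30 = 503 left.
December 1988 has 31 days: 503 − 31 = 472 left.
January 1989 has 31 days: 472 − 31 = 441 left.
February 1989 has 28 days (1989 is not a leap year): 441 − 28 = 413 left.
March 1989 has 31 days: 413 − 31 = 382 left.
April 1989 has 30 days: 382 − 30 = 352 left.
May 1989 has 31 days: 352 − 31 = 321 left.
June 1989 has 30 days: 321 − 30 = 291 left.
July 1989 has 31 days: 291 − 31 = 260 left.
August 1989 has 31 days: 260 − 31 = 229 left.
September 1989 has 30 days: 229 − 30 = 199 left.
October 1989 has 31 days: 199 − 31 = 168 left.
November 1989 has 30 days: 168 − 30 = 138 left.
December 1989 has 31 days: 138 − 31 = 107 left.
January 1990 has 31 days: 107 − 31 = 76 left.
February 1990 has 28 days (1990 is not a leap year): 76 − 28 = 48 left.
March 1990 has 31 days: 48 − 31 = 17 left.
17 days into April 1990 → April 17, 1990.

April 17, 1990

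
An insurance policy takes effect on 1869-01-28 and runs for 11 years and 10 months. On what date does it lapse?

November 28, 1880

Advancing 11 years and 10 months from January 28, 1869.
+11 years → 1880; month 1 + 10 = 11 → November 1880.
Day 28 is valid in November, giving November 28, 1880.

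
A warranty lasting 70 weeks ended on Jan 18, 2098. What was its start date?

September 15, 2096

Going back 70 weeks = 490 days from January 18, 2098.
Going back 18 days from January 18, 2098 reaches the end of the previous month; 490 − 18 = 472 left.
December 2097 has 31 days: 472 − 31 = 441 left.
November 2097 has 30 days: 441 − 30 = 411 left.
October 2097 has 31 days: 411 − 31 = 380 left.
September 2097 has 30 days: 380 − 30 = 350 left.
August 2097 has 31 days: 350 − 31 = 319 left.
July 2097 has 31 days: 319 − 31 = 288 left.
June 2097 has 30 days: 288 − 30 = 258 left.
May 2097 has 31 days: 258 − 31 = 227 left.
April 2097 has 30 days: 227 − 30 = 197 left.
March 2097 has 31 days: 197 − 31 = 166 left.
February 2097 has 28 days (2097 is not a leap year): 166 − 28 = 138 left.
January 2097 has 31 days: 138 − 31 = 107 left.
December 2096 has 31 days: 107 − 31 = 76 left.
November 2096 has 30 days: 76 − 30 = 46 left.
October 2096 has 31 days: 46 − 31 = 15 left.
September 2096 has 30 days; 30 − 15 = 15 → September 15, 2096.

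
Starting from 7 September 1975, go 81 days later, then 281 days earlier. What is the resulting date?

February 19, 1975

Adding 81 days from September 7, 1975:
September has 30 days, so 30 − 7 = 23 days remain after September 7, 1975; 81 − 23 = 58 left.
October 1975 has 31 days: 58 − 31 = 27 left.
27 days into November 1975 → November 27, 1975.
Going back 281 days from November 27, 1975:
Going back 27 days from November 27, 1975 reaches the end of the previous month; 281 − 27 = 254 left.
October 1975 has 31 days: 254 − 31 = 223 left.
September 1975 has 30 days: 223 − 30 = 193 left.
August 1975 has 31 days: 193 − 31 = 162 left.
July 1975 has 31 days: 162 − 31 = 131 left.
June 1975 has 30 days: 131 − 30 = 101 left.
May 1975 has 31 days: 101 − 31 = 70 left.
April 1975 has 30 days: 70 − 30 = 40 left.
March 1975 has 31 days: 40 − 31 = 9 left.
February 1975 has 28 days; 28 − 9 = 19 → February 19, 1975.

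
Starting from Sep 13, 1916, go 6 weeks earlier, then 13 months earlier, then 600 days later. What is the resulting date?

February 21, 1917

Counting back 6 weeks (= 42 days) from September 13, 1916:
Going back 13 days from September 13, 1916 reaches the end of the previous month; 42 − 13 = 29 left.
August 1916 has 31 days; 31 − 29 = 2 → August 2, 1916.
Going back 13 months from August 2, 1916:
month 8 − 13 = -5, which is month 7 of year 1915 → July 1915.
Day 2 is valid in July, giving July 2, 1915.
Advancing 600 days from July 2, 1915:
July has 31 days, so 31 − 2 = 29 days remain after July 2, 1915; 600 − 29 = 571 left.
August 1915 has 31 days: 571 − 31 = 540 left.
September 1915 has 30 days: 540 − 30 = 510 left.
October 1915 has 31 days: 510 − 31 = 479 left.
November 1915 has 30 days: 479 − 30 = 449 left.
December 1915 has 31 days: 449 − 31 = 418 left.
January 1916 has 31 days: 418 − 31 = 387 left.
February 1916 has 29 days (1916 is a leap year): 387 − 29 = 358 left.
March 1916 has 31 days: 358 − 31 = 327 left.
April 1916 has 30 days: 327 − 30 = 297 left.
May 1916 has 31 days: 297 − 31 = 266 left.
June 1916 has 30 days: 266 − 30 = 236 left.
July 1916 has 31 days: 236 − 31 = 205 left.
August 1916 has 31 days: 205 − 31 = 174 left.
September 1916 has 30 days: 174 − 30 = 144 left.
October 1916 has 31 days: 144 − 31 = 113 left.
November 1916 has 30 days: 113 − 30 = 83 left.
December 1916 has 31 days: 83 − 31 = 52 left.
January 1917 has 31 days: 52 − 31 = 21 left.
21 days into February 1917 → February 21, 1917.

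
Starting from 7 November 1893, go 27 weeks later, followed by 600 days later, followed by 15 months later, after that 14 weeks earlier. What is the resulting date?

December 28, 1896

Adding 27 weeks (= 189 days) from November 7, 1893:
November has 30 days, so 30 − 7 = 23 days remain after November 7, 1893; 189 − 23 = 166 left.
December 1893 has 31 days: 166 − 31 = 135 left.
January 1894 has 31 days: 135 − 31 = 104 left.
February 1894 has 28 days (1894 is not a leap year): 104 − 28 = 76 left.
March 1894 has 31 days: 76 − 31 = 45 left.
April 1894 has 30 days: 45 − 30 = 15 left.
15 days into May 1894 → May 15, 1894.
Advancing 600 days from May 15, 1894:
May has 31 days, so 31 − 15 = 16 days remain after May 15, 1894; 600 − 16 = 584 left.
June 1894 has 30 days: 584 − 30 = 554 left.
July 1894 has 31 days: 554 − 31 = 523 left.
August 1894 has 31 days: 523 − 31 = 492 left.
September 1894 has 30 days: 492 − 30 = 462 left.
October 1894 has 31 days: 462 − 31 = 431 left.
November 1894 has 30 days: 431 − 30 = 401 left.
December 1894 has 31 days: 401 − 31 = 370 left.
January 1895 has 31 days: 370 − 31 = 339 left.
February 1895 has 28 days (1895 is not a leap year): 339 − 28 = 311 left.
March 1895 has 31 days: 311 − 31 = 280 left.
April 1895 has 30 days: 280 − 30 = 250 left.
May 1895 has 31 days: 250 − 31 = 219 left.
June 1895 has 30 days: 219 − 30 = 189 left.
July 1895 has 31 days: 189 − 31 = 158 left.
August 1895 has 31 days: 158 − 31 = 127 left.
September 1895 has 30 days: 127 − 30 = 97 left.
October 1895 has 31 days: 97 − 31 = 66 left.
November 1895 has 30 days: 66 − 30 = 36 left.
December 1895 has 31 days: 36 − 31 = 5 left.
5 days into January 1896 → January 5, 1896.
Adding 15 months from January 5, 1896:
month 1 + 15 = 16, which is month 4 of year 1897 → April 1897.
Day 5 is valid in April, giving April 5, 1897.
Subtracting 14 weeks (= 98 days) from April 5, 1897:
Going back 5 days from April 5, 1897 reaches the end of the previous month; 98 − 5 = 93 left.
March 1897 has 31 days: 93 − 31 = 62 left.
February 1897 has 28 days (1897 is not a leap year): 62 − 28 = 34 left.
January 1897 has 31 days: 34 − 31 = 3 left.
December 1896 has 31 days; 31 − 3 = 28 → December 28, 1896.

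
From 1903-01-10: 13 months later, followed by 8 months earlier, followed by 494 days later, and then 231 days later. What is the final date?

Advancing 13 months from January 10, 1903:
month 1 + 13 = 14, which is month 2 of year 1904 → February 1904.
Day 10 is valid in February, giving February 10, 1904.
Subtracting 8 months from February 10, 1904:
month 2 − 8 = -6, which is month 6 of year 1903 → June 1903.
Day 10 is valid in June, giving June 10, 1903.
Counting forward 494 days from June 10, 1903:
June has 30 days, so 30 − 10 = 20 days remain after June 10, 1903; 494 − 20 = 474 left.
July 1903 has 31 days: 474 − 31 = 443 left.
August 1903 has 31 days: 443 − 31 = 412 left.
September 1903 has 30 days: 412 − 30 = 382 left.
October 1903 has 31 days: 382 − 31 = 351 left.
November 1903 has 30 days: 351 − 30 = 321 left.
December 1903 has 31 days: 321 − 31 = 290 left.
January 1904 has 31 days: 290 − 31 = 259 left.
February 1904 has 29 days (1904 is a leap year): 259 − 29 = 230 left.
March 1904 has 31 days: 230 − 31 = 199 left.
April 1904 has 30 days: 199 − 30 = 169 left.
May 1904 has 31 days: 169 − 31 = 138 left.
June 1904 has 30 days: 138 − 30 = 108 left.
July 1904 has 31 days: 108 − 31 = 77 left.
August 1904 has 31 days: 77 − 31 = 46 left.
September 1904 has 30 days: 46 − 30 = 16 left.
16 days into October 1904 → October 16, 1904.
Adding 231 days from October 16, 1904:
October has 31 days, so 31 − 16 = 15 days remain after October 16, 1904; 231 − 15 = 216 left.
November 1904 has 30 days: 216 − 30 = 186 left.
December 1904 has 31 days: 186 − 31 = 155 left.
January 1905 has 31 days: 155 − 31 = 124 left.
February 1905 has 28 days (1905 is not a leap year): 124 − 28 = 96 left.
March 1905 has 31 days: 96 − 31 = 65 left.
April 1905 has 30 days: 65 − 30 = 35 left.
May 1905 has 31 days: 35 − 31 = 4 left.
4 days into June 1905 → June 4, 1905.

June 4, 1905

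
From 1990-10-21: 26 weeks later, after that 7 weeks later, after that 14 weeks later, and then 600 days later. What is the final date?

May 7, 1993

Counting forward 26 weeks (= 182 days) from October 21, 1990:
October has 31 days, so 31 − 21 = 10 days remain after October 21, 1990; 182 − 10 = 172 left.
November 1990 has 30 days: 172 − 30 = 142 left.
December 1990 has 31 days: 142 − 31 = 111 left.
January 1991 has 31 days: 111 − 31 = 80 left.
February 1991 has 28 days (1991 is not a leap year): 80 − 28 = 52 left.
March 1991 has 31 days: 52 − 31 = 21 left.
21 days into April 1991 → April 21, 1991.
Adding 7 weeks (= 49 days) from April 21, 1991:
April has 30 days, so 30 − 21 = 9 days remain after April 21, 1991; 49 − 9 = 40 left.
May 1991 has 31 days: 40 − 31 = 9 left.
9 days into June 1991 → June 9, 1991.
Advancing 14 weeks (= 98 days) from June 9, 1991:
June has 30 days, so 30 − 9 = 21 days remain after June 9, 1991; 98 − 21 = 77 left.
July 1991 has 31 days: 77 − 31 = 46 left.
August 1991 has 31 days: 46 − 31 = 15 left.
15 days into September 1991 → September 15, 1991.
Counting forward 600 days from September 15, 1991:
September has 30 days, so 30 − 15 = 15 days remain after September 15, 1991; 600 − 15 = 585 left.
October 1991 has 31 days: 585 − 31 = 554 left.
November 1991 has 30 days: 554 − 30 = 524 left.
December 1991 has 31 days: 524 − 31 = 493 left.
January 1992 has 31 days: 493 − 31 = 462 left.
February 1992 has 29 days (1992 is a leap year): 462 − 29 = 433 left.
March 1992 has 31 days: 433 − 31 = 402 left.
April 1992 has 30 days: 402 − 30 = 372 left.
May 1992 has 31 days: 372 − 31 = 341 left.
June 1992 has 30 days: 341 − 30 = 311 left.
July 1992 has 31 days: 311 − 31 = 280 left.
August 1992 has 31 days: 280 − 31 = 249 left.
September 1992 has 30 days: 249 − 30 = 219 left.
October 1992 has 31 days: 219 − 31 = 188 left.
November 1992 has 30 days: 188 − 30 = 158 left.
December 1992 has 31 days: 158 − 31 = 127 left.
January 1993 has 31 days: 127 − 31 = 96 left.
February 1993 has 28 days (1993 is not a leap year): 96 − 28 = 68 left.
March 1993 has 31 days: 68 − 31 = 37 left.
April 1993 has 30 days: 37 − 30 = 7 left.
7 days into May 1993 → May 7, 1993.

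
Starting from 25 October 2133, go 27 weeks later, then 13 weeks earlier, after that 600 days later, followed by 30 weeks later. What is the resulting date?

April 20, 2136

Counting forward 27 weeks (= 189 days) from October 25, 2133:
October has 31 days, so 31 − 25 = 6 days remain after October 25, 2133; 189 − 6 = 183 left.
November 2133 has 30 days: 183 − 30 = 153 left.
December 2133 has 31 days: 153 − 31 = 122 left.
January 2134 has 31 days: 122 − 31 = 91 left.
February 2134 has 28 days (2134 is not a leap year): 91 − 28 = 63 left.
March 2134 has 31 days: 63 − 31 = 32 left.
April 2134 has 30 days: 32 − 30 = 2 left.
2 days into May 2134 → May 2, 2134.
Counting back 13 weeks (= 91 days) from May 2, 2134:
Going back 2 days from May 2, 2134 reaches the end of the previous month; 91 − 2 = 89 left.
April 2134 has 30 days: 89 − 30 = 59 left.
March 2134 has 31 days: 59 − 31 = 28 left.
February 2134 has 28 days (2134 is not a leap year): 28 − 28 = 0 left.
January 2134 has 31 days; 31 − 0 = 31 → January 31, 2134.
Advancing 600 days from January 31, 2134:
January has 31 days, so 31 − 31 = 0 days remain after January 31, 2134; 600 − 0 = 600 left.
February 2134 has 28 days (2134 is not a leap year): 600 − 28 = 572 left.
March 2134 has 31 days: 572 − 31 = 541 left.
April 2134 has 30 days: 541 − 30 = 511 left.
May 2134 has 31 days: 511 − 31 = 480 left.
June 2134 has 30 days: 480 − 30 = 450 left.
July 2134 has 31 days: 450 − 31 = 419 left.
August 2134 has 31 days: 419 − 31 = 388 left.
September 2134 has 30 days: 388 − 30 = 358 left.
October 2134 has 31 days: 358 − 31 = 327 left.
November 2134 has 30 days: 327 − 30 = 297 left.
December 2134 has 31 days: 297 − 31 = 266 left.
January 2135 has 31 days: 266 − 31 = 235 left.
February 2135 has 28 days (2135 is not a leap year): 235 − 28 = 207 left.
March 2135 has 31 days: 207 − 31 = 176 left.
April 2135 has 30 days: 176 − 30 = 146 left.
May 2135 has 31 days: 146 − 31 = 115 left.
June 2135 has 30 days: 115 − 30 = 85 left.
July 2135 has 31 days: 85 − 31 = 54 left.
August 2135 has 31 days: 54 − 31 = 23 left.
23 days into September 2135 → September 23, 2135.
Adding 30 weeks (= 210 days) from September 23, 2135:
September has 30 days, so 30 − 23 = 7 days remain after September 23, 2135; 210 − 7 = 203 left.
October 2135 has 31 days: 203 − 31 = 172 left.
November 2135 has 30 days: 172 − 30 = 142 left.
December 2135 has 31 days: 142 − 31 = 111 left.
January 2136 has 31 days: 111 − 31 = 80 left.
February 2136 has 29 days (2136 is a leap year): 80 − 29 = 51 left.
March 2136 has 31 days: 51 − 31 = 20 left.
20 days into April 2136 → April 20, 2136.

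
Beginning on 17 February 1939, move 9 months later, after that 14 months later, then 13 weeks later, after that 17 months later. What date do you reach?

September 18, 1942

Advancing 9 months from February 17, 1939:
month 2 + 9 = 11 → November 1939.
Day 17 is valid in November, giving November 17, 1939.
Adding 14 months from November 17, 1939:
month 11 + 14 = 25, which is month 1 of year 1941 → January 1941.
Day 17 is valid in January, giving January 17, 1941.
Counting forward 13 weeks (= 91 days) from January 17, 1941:
January has 31 days, so 31 − 17 = 14 days remain after January 17, 1941; 91 − 14 = 77 left.
February 1941 has 28 days (1941 is not a leap year): 77 − 28 = 49 left.
March 1941 has 31 days: 49 − 31 = 18 left.
18 days into April 1941 → April 18, 1941.
Advancing 17 months from April 18, 1941:
month 4 + 17 = 21, which is month 9 of year 1942 → September 1942.
Day 18 is valid in September, giving September 18, 1942.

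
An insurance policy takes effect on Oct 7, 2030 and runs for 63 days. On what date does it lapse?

Advancing 63 days from October 7, 2030.
October has 31 days, so 31 − 7 = 24 days remain after October 7, 2030; 63 − 24 = 39 left.
November 2030 has 30 days: 39 − 30 = 9 left.
9 days into December 2030 → December 9, 2030.

December 9, 2030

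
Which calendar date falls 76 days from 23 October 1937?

Counting forward 76 days from October 23, 1937.
October has 31 days, so 31 − 23 = 8 days remain after October 23, 1937; 76 − 8 = 68 left.
November 1937 has 30 days: 68 − 30 = 38 left.
December 1937 has 31 days: 38 − 31 = 7 left.
7 days into January 1938 → January 7, 1938.

January 7, 1938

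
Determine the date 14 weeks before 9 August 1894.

Subtracting 14 weeks = 98 days from August 9, 1894.
Going back 9 days from August 9, 1894 reaches the end of the previous month; 98 − 9 = 89 left.
July 1894 has 31 days: 89 − 31 = 58 left.
June 1894 has 30 days: 58 − 30 = 28 left.
May 1894 has 31 days; 31 − 28 = 3 → May 3, 1894.

May 3, 1894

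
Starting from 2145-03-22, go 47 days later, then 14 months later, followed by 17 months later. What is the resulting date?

Counting forward 47 days from March 22, 2145:
March has 31 days, so 31 − 22 = 9 days remain after March 22, 2145; 47 − 9 = 38 left.
April 2145 has 30 days: 38 − 30 = 8 left.
8 days into May 2145 → May 8, 2145.
Counting forward 14 months from May 8, 2145:
month 5 + 14 = 19, which is month 7 of year 2146 → July 2146.
Day 8 is valid in July, giving July 8, 2146.
Counting forward 17 months from July 8, 2146:
month 7 + 17 = 24, which is month 12 of year 2147 → December 2147.
Day 8 is valid in December, giving December 8, 2147.

December 8, 2147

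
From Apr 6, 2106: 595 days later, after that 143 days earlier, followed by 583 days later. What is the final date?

February 4, 2109

Adding 595 days from April 6, 2106:
April has 30 days, so 30 − 6 = 24 days remain after April 6, 2106; 595 − 24 = 571 left.
May 2106 has 31 days: 571 − 31 = 540 left.
June 2106 has 30 days: 540 − 30 = 510 left.
July 2106 has 31 days: 510 − 31 = 479 left.
August 2106 has 31 days: 479 − 31 = 448 left.
September 2106 has 30 days: 448 − 30 = 418 left.
October 2106 has 31 days: 418 − 31 = 387 left.
November 2106 has 30 days: 387 − 30 = 357 left.
December 2106 has 31 days: 357 − 31 = 326 left.
January 2107 has 31 days: 326 − 31 = 295 left.
February 2107 has 28 days (2107 is not a leap year): 295 − 28 = 267 left.
March 2107 has 31 days: 267 − 31 = 236 left.
April 2107 has 30 days: 236 − 30 = 206 left.
May 2107 has 31 days: 206 − 31 = 175 left.
June 2107 has 30 days: 175 − 30 = 145 left.
July 2107 has 31 days: 145 − 31 = 114 left.
August 2107 has 31 days: 114 − 31 = 83 left.
September 2107 has 30 days: 83 − 30 = 53 left.
October 2107 has 31 days: 53 − 31 = 22 left.
22 days into November 2107 → November 22, 2107.
Subtracting 143 days from November 22, 2107:
Going back 22 days from November 22, 2107 reaches the end of the previous month; 143 − 22 = 121 left.
October 2107 has 31 days: 121 − 31 = 90 left.
September 2107 has 30 days: 90 − 30 = 60 left.
August 2107 has 31 days: 60 − 31 = 29 left.
July 2107 has 31 days; 31 − 29 = 2 → July 2, 2107.
Adding 583 days from July 2, 2107:
July has 31 days, so 31 − 2 = 29 days remain after July 2, 2107; 583 − 29 = 554 left.
August 2107 has 31 days: 554 − 31 = 523 left.
September 2107 has 30 days: 523 − 30 = 493 left.
October 2107 has 31 days: 493 − 31 = 462 left.
November 2107 has 30 days: 462 − 30 = 432 left.
December 2107 has 31 days: 432 − 31 = 401 left.
January 2108 has 31 days: 401 − 31 = 370 left.
February 2108 has 29 days (2108 is a leap year): 370 − 29 = 341 left.
March 2108 has 31 days: 341 − 31 = 310 left.
April 2108 has 30 days: 310 − 30 = 280 left.
May 2108 has 31 days: 280 − 31 = 249 left.
June 2108 has 30 days: 249 − 30 = 219 left.
July 2108 has 31 days: 219 − 31 = 188 left.
August 2108 has 31 days: 188 − 31 = 157 left.
September 2108 has 30 days: 157 − 30 = 127 left.
October 2108 has 31 days: 127 − 31 = 96 left.
November 2108 has 30 days: 96 − 30 = 66 left.
December 2108 has 31 days: 66 − 31 = 35 left.
January 2109 has 31 days: 35 − 31 = 4 left.
4 days into February 2109 → February 4, 2109.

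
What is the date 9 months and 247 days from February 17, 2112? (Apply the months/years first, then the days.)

Counting forward 9 months and 247 days from February 17, 2112: first the month/year part, then the days.
month 2 + 9 = 11 → November 2112.
Day 17 is valid in November, giving November 17, 2112.
Now add 247 days from November 17, 2112.
November has 30 days, so 30 − 17 = 13 days remain after November 17, 2112; 247 − 13 = 234 left.
December 2112 has 31 days: 234 − 31 = 203 left.
January 2113 has 31 days: 203 − 31 = 172 left.
February 2113 has 28 days (2113 is not a leap year): 172 − 28 = 144 left.
March 2113 has 31 days: 144 − 31 = 113 left.
April 2113 has 30 days: 113 − 30 = 83 left.
May 2113 has 31 days: 83 − 31 = 52 left.
June 2113 has 30 days: 52 − 30 = 22 left.
22 days into July 2113 → July 22, 2113.

July 22, 2113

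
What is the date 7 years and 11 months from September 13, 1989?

Counting forward 7 years and 11 months from September 13, 1989.
+7 years → 1996; month 9 + 11 = 20, which is month 8 of year 1997 → August 1997.
Day 13 is valid in August, giving August 13, 1997.

August 13, 1997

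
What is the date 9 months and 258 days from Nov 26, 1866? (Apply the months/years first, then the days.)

Counting forward 9 months and 258 days from November 26, 1866: first the month/year part, then the days.
month 11 + 9 = 20, which is month 8 of year 1867 → August 1867.
Day 26 is valid in August, giving August 26, 1867.
Now add 258 days from August 26, 1867.
August has 31 days, so 31 − 26 = 5 days remain after August 26, 1867; 258 − 5 = 253 left.
September 1867 has 30 days: 253 − 30 = 223 left.
October 1867 has 31 days: 223 − 31 = 192 left.
November 1867 has 30 days: 192 − 30 = 162 left.
December 1867 has 31 days: 162 − 31 = 131 left.
January 1868 has 31 days: 131 − 31 = 100 left.
February 1868 has 29 days (1868 is a leap year): 100 − 29 = 71 left.
March 1868 has 31 days: 71 − 31 = 40 left.
April 1868 has 30 days: 40 − 30 = 10 left.
10 days into May 1868 → May 10, 1868.

May 10, 1868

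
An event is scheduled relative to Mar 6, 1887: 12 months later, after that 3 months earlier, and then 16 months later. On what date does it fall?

Counting forward 12 months from March 6, 1887:
month 3 + 12 = 15, which is month 3 of year 1888 → March 1888.
Day 6 is valid in March, giving March 6, 1888.
Counting back 3 months from March 6, 1888:
month 3 − 3 = 0, which is month 12 of year 1887 → December 1887.
Day 6 is valid in December, giving December 6, 1887.
Advancing 16 months from December 6, 1887:
month 12 + 16 = 28, which is month 4 of year 1889 → April 1889.
Day 6 is valid in April, giving April 6, 1889.

April 6, 1889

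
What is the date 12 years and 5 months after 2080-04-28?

Advancing 12 years and 5 months from April 28, 2080.
+12 years → 2092; month 4 + 5 = 9 → September 2092.
Day 28 is valid in September, giving September 28, 2092.

September 28, 2092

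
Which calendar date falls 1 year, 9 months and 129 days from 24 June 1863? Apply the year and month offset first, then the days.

July 31, 1865

Counting forward 1 year, 9 months and 129 days from June 24, 1863: first the month/year part, then the days.
+1 year → 1864; month 6 + 9 = 15, which is month 3 of year 1865 → March 1865.
Day 24 is valid in March, giving March 24, 1865.
Now add 129 days from March 24, 1865.
March has 31 days, so 31 − 24 = 7 days remain after March 24, 1865; 129 − 7 = 122 left.
April 1865 has 30 days: 122 − 30 = 92 left.
May 1865 has 31 days: 92 − 31 = 61 left.
June 1865 has 30 days: 61 − 30 = 31 left.
31 days into July 1865 → July 31, 1865.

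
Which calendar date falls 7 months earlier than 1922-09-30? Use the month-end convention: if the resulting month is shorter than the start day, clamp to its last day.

Going back 7 months from September 30, 1922.
month 9 − 7 = 2 → February 1922.
February 1922 has only 28 days (1922 is not a leap year — relevant if February), and the start was day 30, so the date clamps to February 28, 1922.

February 28, 1922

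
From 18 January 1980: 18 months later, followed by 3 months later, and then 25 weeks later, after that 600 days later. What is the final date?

Adding 18 months from January 18, 1980:
month 1 + 18 = 19, which is month 7 of year 1981 → July 1981.
Day 18 is valid in July, giving July 18, 1981.
Advancing 3 months from July 18, 1981:
month 7 + 3 = 10 → October 1981.
Day 18 is valid in October, giving October 18, 1981.
Adding 25 weeks (= 175 days) from October 18, 1981:
October has 31 days, so 31 − 18 = 13 days remain after October 18, 1981; 175 − 13 = 162 left.
November 1981 has 30 days: 162 − 30 = 132 left.
December 1981 has 31 days: 132 − 31 = 101 left.
January 1982 has 31 days: 101 − 31 = 70 left.
February 1982 has 28 days (1982 is not a leap year): 70 − 28 = 42 left.
March 1982 has 31 days: 42 − 31 = 11 left.
11 days into April 1982 → April 11, 1982.
Adding 600 days from April 11, 1982:
April has 30 days, so 30 − 11 = 19 days remain after April 11, 1982; 600 − 19 = 581 left.
May 1982 has 31 days: 581 − 31 = 550 left.
June 1982 has 30 days: 550 − 30 = 520 left.
July 1982 has 31 days: 520 − 31 = 489 left.
August 1982 has 31 days: 489 − 31 = 458 left.
September 1982 has 30 days: 458 − 30 = 428 left.
October 1982 has 31 days: 428 − 31 = 397 left.
November 1982 has 30 days: 397 − 30 = 367 left.
December 1982 has 31 days: 367 − 31 = 336 left.
January 1983 has 31 days: 336 − 31 = 305 left.
February 1983 has 28 days (1983 is not a leap year): 305 − 28 = 277 left.
March 1983 has 31 days: 277 − 31 = 246 left.
April 1983 has 30 days: 246 − 30 = 216 left.
May 1983 has 31 days: 216 − 31 = 185 left.
June 1983 has 30 days: 185 − 30 = 155 left.
July 1983 has 31 days: 155 − 31 = 124 left.
August 1983 has 31 days: 124 − 31 = 93 left.
September 1983 has 30 days: 93 − 30 = 63 left.
October 1983 has 31 days: 63 − 31 = 32 left.
November 1983 has 30 days: 32 − 30 = 2 left.
2 days into December 1983 → December 2, 1983.

December 2, 1983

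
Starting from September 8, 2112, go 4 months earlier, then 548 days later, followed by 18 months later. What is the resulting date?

May 7, 2115

Counting back 4 months from September 8, 2112:
month 9 − 4 = 5 → May 2112.
Day 8 is valid in May, giving May 8, 2112.
Counting forward 548 days from May 8, 2112:
May has 31 days, so 31 − 8 = 23 days remain after May 8, 2112; 548 − 23 = 525 left.
June 2112 has 30 days: 525 − 30 = 495 left.
July 2112 has 31 days: 495 − 31 = 464 left.
August 2112 has 31 days: 464 − 31 = 433 left.
September 2112 has 30 days: 433 − 30 = 403 left.
October 2112 has 31 days: 403 − 31 = 372 left.
November 2112 has 30 days: 372 − 30 = 342 left.
December 2112 has 31 days: 342 − 31 = 311 left.
January 2113 has 31 days: 311 − 31 = 280 left.
February 2113 has 28 days (2113 is not a leap year): 280 − 28 = 252 left.
March 2113 has 31 days: 252 − 31 = 221 left.
April 2113 has 30 days: 221 − 30 = 191 left.
May 2113 has 31 days: 191 − 31 = 160 left.
June 2113 has 30 days: 160 − 30 = 130 left.
July 2113 has 31 days: 130 − 31 = 99 left.
August 2113 has 31 days: 99 − 31 = 68 left.
September 2113 has 30 days: 68 − 30 = 38 left.
October 2113 has 31 days: 38 − 31 = 7 left.
7 days into November 2113 → November 7, 2113.
Counting forward 18 months from November 7, 2113:
month 11 + 18 = 29, which is month 5 of year 2115 → May 2115.
Day 7 is valid in May, giving May 7, 2115.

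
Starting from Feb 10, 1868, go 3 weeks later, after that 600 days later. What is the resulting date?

Advancing 3 weeks (= 21 days) from February 10, 1868:
February has 29 days, so 29 − 10 = 19 days remain after February 10, 1868; 21 − 19 = 2 left.
2 days into March 1868 → March 2, 1868.
Adding 600 days from March 2, 1868:
March has 31 days, so 31 − 2 = 29 days remain after March 2, 1868; 600 − 29 = 571 left.
April 1868 has 30 days: 571 − 30 = 541 left.
May 1868 has 31 days: 541 − 31 = 510 left.
June 1868 has 30 days: 510 − 30 = 480 left.
July 1868 has 31 days: 480 − 31 = 449 left.
August 1868 has 31 days: 449 − 31 = 418 left.
September 1868 has 30 days: 418 − 30 = 388 left.
October 1868 has 31 days: 388 − 31 = 357 left.
November 1868 has 30 days: 357 − 30 = 327 left.
December 1868 has 31 days: 327 − 31 = 296 left.
January 1869 has 31 days: 296 − 31 = 265 left.
February 1869 has 28 days (1869 is not a leap year): 265 − 28 = 237 left.
March 1869 has 31 days: 237 − 31 = 206 left.
April 1869 has 30 days: 206 − 30 = 176 left.
May 1869 has 31 days: 176 − 31 = 145 left.
June 1869 has 30 days: 145 − 30 = 115 left.
July 1869 has 31 days: 115 − 31 = 84 left.
August 1869 has 31 days: 84 − 31 = 53 left.
September 1869 has 30 days: 53 − 30 = 23 left.
23 days into October 1869 → October 23, 1869.

October 23, 1869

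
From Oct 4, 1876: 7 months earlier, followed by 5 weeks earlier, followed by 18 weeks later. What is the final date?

Subtracting 7 months from October 4, 1876:
month 10 − 7 = 3 → March 1876.
Day 4 is valid in March, giving March 4, 1876.
Going back 5 weeks (= 35 days) from March 4, 1876:
Going back 4 days from March 4, 1876 reaches the end of the previous month; 35 − 4 = 31 left.
February 1876 has 29 days (1876 is a leap year): 31 − 29 = 2 left.
January 1876 has 31 days; 31 − 2 = 29 → January 29, 1876.
Advancing 18 weeks (= 126 days) from January 29, 1876:
January has 31 days, so 31 − 29 = 2 days remain after January 29, 1876; 126 − 2 = 124 left.
February 1876 has 29 days (1876 is a leap year): 124 − 29 = 95 left.
March 1876 has 31 days: 95 − 31 = 64 left.
April 1876 has 30 days: 64 − 30 = 34 left.
May 1876 has 31 days: 34 − 31 = 3 left.
3 days into June 1876 → June 3, 1876.

June 3, 1876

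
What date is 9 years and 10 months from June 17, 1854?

Counting forward 9 years and 10 months from June 17, 1854.
+9 years → 1863; month 6 + 10 = 16, which is month 4 of year 1864 → April 1864.
Day 17 is valid in April, giving April 17, 1864.

April 17, 1864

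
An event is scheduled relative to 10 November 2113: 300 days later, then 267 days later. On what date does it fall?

Counting forward 300 days from November 10, 2113:
November has 30 days, so 30 − 10 = 20 days remain after November 10, 2113; 300 − 20 = 280 left.
December 2113 has 31 days: 280 − 31 = 249 left.
January 2114 has 31 days: 249 − 31 = 218 left.
February 2114 has 28 days (2114 is not a leap year): 218 − 28 = 190 left.
March 2114 has 31 days: 190 − 31 = 159 left.
April 2114 has 30 days: 159 − 30 = 129 left.
May 2114 has 31 days: 129 − 31 = 98 left.
June 2114 has 30 days: 98 − 30 = 68 left.
July 2114 has 31 days: 68 − 31 = 37 left.
August 2114 has 31 days: 37 − 31 = 6 left.
6 days into September 2114 → September 6, 2114.
Advancing 267 days from September 6, 2114:
September has 30 days, so 30 − 6 = 24 days remain after September 6, 2114; 267 − 24 = 243 left.
October 2114 has 31 days: 243 − 31 = 212 left.
November 2114 has 30 days: 212 − 30 = 182 left.
December 2114 has 31 days: 182 − 31 = 151 left.
January 2115 has 31 days: 151 − 31 = 120 left.
February 2115 has 28 days (2115 is not a leap year): 120 − 28 = 92 left.
March 2115 has 31 days: 92 − 31 = 61 left.
April 2115 has 30 days: 61 − 30 = 31 left.
31 days into May 2115 → May 31, 2115.

May 31, 2115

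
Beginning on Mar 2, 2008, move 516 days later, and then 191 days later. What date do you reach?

February 7, 2010

Counting forward 516 days from March 2, 2008:
March has 31 days, so 31 − 2 = 29 days remain after March 2, 2008; 516 − 29 = 487 left.
April 2008 has 30 days: 487 − 30 = 457 left.
May 2008 has 31 days: 457 − 31 = 426 left.
June 2008 has 30 days: 426 − 30 = 396 left.
July 2008 has 31 days: 396 − 31 = 365 left.
August 2008 has 31 days: 365 − 31 = 334 left.
September 2008 has 30 days: 334 − 30 = 304 left.
October 2008 has 31 days: 304 − 31 = 273 left.
November 2008 has 30 days: 273 − 30 = 243 left.
December 2008 has 31 days: 243 − 31 = 212 left.
January 2009 has 31 days: 212 − 31 = 181 left.
February 2009 has 28 days (2009 is not a leap year): 181 − 28 = 153 left.
March 2009 has 31 days: 153 − 31 = 122 left.
April 2009 has 30 days: 122 − 30 = 92 left.
May 2009 has 31 days: 92 − 31 = 61 left.
June 2009 has 30 days: 61 − 30 = 31 left.
31 days into July 2009 → July 31, 2009.
Counting forward 191 days from July 31, 2009:
July has 31 days, so 31 − 31 = 0 days remain after July 31, 2009; 191 − 0 = 191 left.
August 2009 has 31 days: 191 − 31 = 160 left.
September 2009 has 30 days: 160 − 30 = 130 left.
October 2009 has 31 days: 130 − 31 = 99 left.
November 2009 has 30 days: 99 − 30 = 69 left.
December 2009 has 31 days: 69 − 31 = 38 left.
January 2010 has 31 days: 38 − 31 = 7 left.
7 days into February 2010 → February 7, 2010.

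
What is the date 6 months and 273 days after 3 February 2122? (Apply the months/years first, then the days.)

Adding 6 months and 273 days from February 3, 2122: first the month/year part, then the days.
month 2 + 6 = 8 → August 2122.
Day 3 is valid in August, giving August 3, 2122.
Now add 273 days from August 3, 2122.
August has 31 days, so 31 − 3 = 28 days remain after August 3, 2122; 273 − 28 = 245 left.
September 2122 has 30 days: 245 − 30 = 215 left.
October 2122 has 31 days: 215 − 31 = 184 left.
November 2122 has 30 days: 184 − 30 = 154 left.
December 2122 has 31 days: 154 − 31 = 123 left.
January 2123 has 31 days: 123 − 31 = 92 left.
February 2123 has 28 days (2123 is not a leap year): 92 − 28 = 64 left.
March 2123 has 31 days: 64 − 31 = 33 left.
April 2123 has 30 days: 33 − 30 = 3 left.
3 days into May 2123 → May 3, 2123.

May 3, 2123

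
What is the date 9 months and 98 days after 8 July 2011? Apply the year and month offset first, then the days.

July 15, 2012

Adding 9 months and 98 days from July 8, 2011: first the month/year part, then the days.
month 7 + 9 = 16, which is month 4 of year 2012 → April 2012.
Day 8 is valid in April, giving April 8, 2012.
Now add 98 days from April 8, 2012.
April has 30 days, so 30 − 8 = 22 days remain after April 8, 2012; 98 − 22 = 76 left.
May 2012 has 31 days: 76 − 31 = 45 left.
June 2012 has 30 days: 45 − 30 = 15 left.
15 days into July 2012 → July 15, 2012.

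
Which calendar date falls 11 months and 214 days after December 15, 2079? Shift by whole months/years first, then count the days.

June 17, 2081

Advancing 11 months and 214 days from December 15, 2079: first the month/year part, then the days.
month 12 + 11 = 23, which is month 11 of year 2080 → November 2080.
Day 15 is valid in November, giving November 15, 2080.
Now add 214 days from November 15, 2080.
November has 30 days, so 30 − 15 = 15 days remain after November 15, 2080; 214 − 15 = 199 left.
December 2080 has 31 days: 199 − 31 = 168 left.
January 2081 has 31 days: 168 − 31 = 137 left.
February 2081 has 28 days (2081 is not a leap year): 137 − 28 = 109 left.
March 2081 has 31 days: 109 − 31 = 78 left.
April 2081 has 30 days: 78 − 30 = 48 left.
May 2081 has 31 days: 48 − 31 = 17 left.
17 days into June 2081 → June 17, 2081.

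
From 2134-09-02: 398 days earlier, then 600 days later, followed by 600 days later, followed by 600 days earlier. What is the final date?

Subtracting 398 days from September 2, 2134:
Going back 2 days from September 2, 2134 reaches the end of the previous month; 398 − 2 = 396 left.
August 2134 has 31 days: 396 − 31 = 365 left.
July 2134 has 31 days: 365 − 31 = 334 left.
June 2134 has 30 days: 334 − 30 = 304 left.
May 2134 has 31 days: 304 − 31 = 273 left.
April 2134 has 30 days: 273 − 30 = 243 left.
March 2134 has 31 days: 243 − 31 = 212 left.
February 2134 has 28 days (2134 is not a leap year): 212 − 28 = 184 left.
January 2134 has 31 days: 184 − 31 = 153 left.
December 2133 has 31 days: 153 − 31 = 122 left.
November 2133 has 30 days: 122 − 30 = 92 left.
October 2133 has 31 days: 92 − 31 = 61 left.
September 2133 has 30 days: 61 − 30 = 31 left.
August 2133 has 31 days: 31 − 31 = 0 left.
July 2133 has 31 days; 31 − 0 = 31 → July 31, 2133.
Counting forward 600 days from July 31, 2133:
July has 31 days, so 31 − 31 = 0 days remain after July 31, 2133; 600 − 0 = 600 left.
August 2133 has 31 days: 600 − 31 = 569 left.
September 2133 has 30 days: 569 − 30 = 539 left.
October 2133 has 31 days: 539 − 31 = 508 left.
November 2133 has 30 days: 508 − 30 = 478 left.
December 2133 has 31 days: 478 − 31 = 447 left.
January 2134 has 31 days: 447 − 31 = 416 left.
February 2134 has 28 days (2134 is not a leap year): 416 − 28 = 388 left.
March 2134 has 31 days: 388 − 31 = 357 left.
April 2134 has 30 days: 357 − 30 = 327 left.
May 2134 has 31 days: 327 − 31 = 296 left.
June 2134 has 30 days: 296 − 30 = 266 left.
July 2134 has 31 days: 266 − 31 = 235 left.
August 2134 has 31 days: 235 − 31 = 204 left.
September 2134 has 30 days: 204 − 30 = 174 left.
October 2134 has 31 days: 174 − 31 = 143 left.
November 2134 has 30 days: 143 − 30 = 113 left.
December 2134 has 31 days: 113 − 31 = 82 left.
January 2135 has 31 days: 82 − 31 = 51 left.
February 2135 has 28 days (2135 is not a leap year): 51 − 28 = 23 left.
23 days into March 2135 → March 23, 2135.
Advancing 600 days from March 23, 2135:
March has 31 days, so 31 − 23 = 8 days remain after March 23, 2135; 600 − 8 = 592 left.
April 2135 has 30 days: 592 − 30 = 562 left.
May 2135 has 31 days: 562 − 31 = 531 left.
June 2135 has 30 days: 531 − 30 = 501 left.
July 2135 has 31 days: 501 − 31 = 470 left.
August 2135 has 31 days: 470 − 31 = 439 left.
September 2135 has 30 days: 439 − 30 = 409 left.
October 2135 has 31 days: 409 − 31 = 378 left.
November 2135 has 30 days: 378 − 30 = 348 left.
December 2135 has 31 days: 348 − 31 = 317 left.
January 2136 has 31 days: 317 − 31 = 286 left.
February 2136 has 29 days (2136 is a leap year): 286 − 29 = 257 left.
March 2136 has 31 days: 257 − 31 = 226 left.
April 2136 has 30 days: 226 − 30 = 196 left.
May 2136 has 31 days: 196 − 31 = 165 left.
June 2136 has 30 days: 165 − 30 = 135 left.
July 2136 has 31 days: 135 − 31 = 104 left.
August 2136 has 31 days: 104 − 31 = 73 left.
September 2136 has 30 days: 73 − 30 = 43 left.
October 2136 has 31 days: 43 − 31 = 12 left.
12 days into November 2136 → November 12, 2136.
Going back 600 days from November 12, 2136:
Going back 12 days from November 12, 2136 reaches the end of the previous month; 600 − 12 = 588 left.
October 2136 has 31 days: 588 − 31 = 557 left.
September 2136 has 30 days: 557 − 30 = 527 left.
August 2136 has 31 days: 527 − 31 = 496 left.
July 2136 has 31 days: 496 − 31 = 465 left.
June 2136 has 30 days: 465 − 30 = 435 left.
May 2136 has 31 days: 435 − 31 = 404 left.
April 2136 has 30 days: 404 − 30 = 374 left.
March 2136 has 31 days: 374 − 31 = 343 left.
February 2136 has 29 days (2136 is a leap year): 343 − 29 = 314 left.
January 2136 has 31 days: 314 − 31 = 283 left.
December 2135 has 31 days: 283 − 31 = 252 left.
November 2135 has 30 days: 252 − 30 = 222 left.
October 2135 has 31 days: 222 − 31 = 191 left.
September 2135 has 30 days: 191 − 30 = 161 left.
August 2135 has 31 days: 161 − 31 = 130 left.
July 2135 has 31 days: 130 − 31 = 99 left.
June 2135 has 30 days: 99 − 30 = 69 left.
May 2135 has 31 days: 69 − 31 = 38 left.
April 2135 has 30 days: 38 − 30 = 8 left.
March 2135 has 31 days; 31 − 8 = 23 → March 23, 2135.

March 23, 2135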